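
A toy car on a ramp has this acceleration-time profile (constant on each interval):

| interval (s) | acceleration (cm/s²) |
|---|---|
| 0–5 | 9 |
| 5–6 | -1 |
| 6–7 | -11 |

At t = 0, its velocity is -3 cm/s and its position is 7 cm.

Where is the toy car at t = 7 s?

On each constant-a segment, Δv = aΔt and Δx = v₀Δt + ½aΔt²; chain segment to segment.
0–5 s: v starts -3 cm/s; Δx = -3·5 + ½·9·5² = 97.5 cm; v ends 42 cm/s.
5–6 s: v starts 42 cm/s; Δx = 42·1 + ½·-1·1² = 41.5 cm; v ends 41 cm/s.
6–7 s: v starts 41 cm/s; Δx = 41·1 + ½·-11·1² = 35.5 cm; v ends 30 cm/s.
x(7) = 7 + Σ Δx = 181.5 cm.

181.5 cm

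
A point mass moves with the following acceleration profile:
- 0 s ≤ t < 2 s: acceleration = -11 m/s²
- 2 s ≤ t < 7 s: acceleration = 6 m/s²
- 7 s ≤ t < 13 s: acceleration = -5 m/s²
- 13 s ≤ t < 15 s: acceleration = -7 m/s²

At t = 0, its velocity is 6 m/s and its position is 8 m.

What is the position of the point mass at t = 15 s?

-59 m

On each constant-a segment, Δv = aΔt and Δx = v₀Δt + ½aΔt²; chain segment to segment.
0–2 s: v starts 6 m/s; Δx = 6·2 + ½·-11·2² = -10 m; v ends -16 m/s.
2–7 s: v starts -16 m/s; Δx = -16·5 + ½·6·5² = -5 m; v ends 14 m/s.
7–13 s: v starts 14 m/s; Δx = 14·6 + ½·-5·6² = -6 m; v ends -16 m/s.
13–15 s: v starts -16 m/s; Δx = -16·2 + ½·-7·2² = -46 m; v ends -30 m/s.
x(15) = 8 + Σ Δx = -59 m.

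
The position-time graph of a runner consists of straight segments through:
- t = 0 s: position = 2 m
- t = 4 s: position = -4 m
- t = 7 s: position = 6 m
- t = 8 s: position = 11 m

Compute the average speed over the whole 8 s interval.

2.625 m/s

Average speed = (total path length)/(elapsed time); on a piecewise-linear x-t graph the path length is Σ|Δx|.
0–4 s: |Δx| = |-4 − 2| = 6 m
4–7 s: |Δx| = |6 − -4| = 10 m
7–8 s: |Δx| = |11 − 6| = 5 m
Total path = 21 m; average speed = 21/8 = 2.625 m/s.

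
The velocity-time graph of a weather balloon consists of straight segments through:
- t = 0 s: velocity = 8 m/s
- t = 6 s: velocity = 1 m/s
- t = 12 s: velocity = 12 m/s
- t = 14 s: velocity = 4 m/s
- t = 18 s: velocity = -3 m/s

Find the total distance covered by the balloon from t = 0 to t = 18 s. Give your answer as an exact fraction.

Total distance travelled is ∫|v| dt — sum the magnitudes of each area piece.
0–6 s: |½(8 + 1)(6)| = 27 m
6–12 s: |½(1 + 12)(6)| = 39 m
12–14 s: |½(12 + 4)(2)| = 16 m
14–18 s: v = 0 at t = 114/7 s; triangle areas 32/7 + 18/7 = 50/7 m
Total distance = 624/7 m

624/7 m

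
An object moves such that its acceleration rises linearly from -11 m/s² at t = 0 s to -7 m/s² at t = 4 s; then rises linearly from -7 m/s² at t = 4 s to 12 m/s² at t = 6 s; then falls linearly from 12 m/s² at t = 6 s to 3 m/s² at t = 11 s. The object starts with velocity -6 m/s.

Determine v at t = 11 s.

0.5 m/s

Δv equals the area under the a-t graph; then v = v₀ + Δv.
0–4 s: ½(-11 + -7)(4) = -36 m/s
4–6 s: ½(-7 + 12)(2) = 5 m/s
6–11 s: ½(12 + 3)(5) = 37.5 m/s
Δv = 6.5 m/s, so v(11) = -6 + (6.5) = 0.5 m/s.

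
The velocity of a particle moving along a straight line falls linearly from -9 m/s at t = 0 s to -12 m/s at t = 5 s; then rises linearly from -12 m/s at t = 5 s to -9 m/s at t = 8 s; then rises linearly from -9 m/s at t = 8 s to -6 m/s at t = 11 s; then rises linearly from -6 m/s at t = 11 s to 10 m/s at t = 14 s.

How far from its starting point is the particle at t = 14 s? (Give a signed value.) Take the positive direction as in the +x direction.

Displacement is the signed area under the v-t curve.
0–5 s: ½(-9 + -12)(5) = -52.5 m
5–8 s: ½(-12 + -9)(3) = -31.5 m
8–11 s: ½(-9 + -6)(3) = -22.5 m
11–14 s: ½(-6 + 10)(3) = 6 m
Net displacement = -100.5 m

-100.5 m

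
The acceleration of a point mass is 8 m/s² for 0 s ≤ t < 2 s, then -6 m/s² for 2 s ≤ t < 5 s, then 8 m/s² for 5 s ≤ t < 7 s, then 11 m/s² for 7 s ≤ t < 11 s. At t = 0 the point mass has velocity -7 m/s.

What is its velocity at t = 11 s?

51 m/s

Δv equals the area under the a-t graph; then v = v₀ + Δv.
0–2 s: 8 × 2 = 16 m/s
2–5 s: -6 × 3 = -18 m/s
5–7 s: 8 × 2 = 16 m/s
7–11 s: 11 × 4 = 44 m/s
Δv = 58 m/s, so v(11) = -7 + (58) = 51 m/s.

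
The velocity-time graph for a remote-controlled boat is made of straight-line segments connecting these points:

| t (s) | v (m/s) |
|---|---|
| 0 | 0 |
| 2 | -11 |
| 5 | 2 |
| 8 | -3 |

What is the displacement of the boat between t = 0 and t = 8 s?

-26 m

Net displacement equals the area under the velocity-time graph (areas below the axis count negative).
0–2 s: ½(0 + -11)(2) = -11 m
2–5 s: ½(-11 + 2)(3) = -13.5 m
5–8 s: ½(2 + -3)(3) = -1.5 m
Net displacement = -26 m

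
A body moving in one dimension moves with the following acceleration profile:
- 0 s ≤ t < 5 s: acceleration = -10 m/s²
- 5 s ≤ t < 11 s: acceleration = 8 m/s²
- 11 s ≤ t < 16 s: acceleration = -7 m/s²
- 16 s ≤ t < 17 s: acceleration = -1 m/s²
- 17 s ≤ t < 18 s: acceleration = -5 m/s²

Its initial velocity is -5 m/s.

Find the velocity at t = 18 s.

Δv equals the area under the a-t graph; then v = v₀ + Δv.
0–5 s: -10 × 5 = -50 m/s
5–11 s: 8 × 6 = 48 m/s
11–16 s: -7 × 5 = -35 m/s
16–17 s: -1 × 1 = -1 m/s
17–18 s: -5 × 1 = -5 m/s
Δv = -43 m/s, so v(18) = -5 + (-43) = -48 m/s.

-48 m/s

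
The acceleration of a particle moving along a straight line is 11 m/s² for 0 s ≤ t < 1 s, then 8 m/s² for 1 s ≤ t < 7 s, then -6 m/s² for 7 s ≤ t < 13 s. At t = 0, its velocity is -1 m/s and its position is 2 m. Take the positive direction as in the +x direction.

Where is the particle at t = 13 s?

On each constant-a segment, Δv = aΔt and Δx = v₀Δt + ½aΔt²; chain segment to segment.
0–1 s: v starts -1 m/s; Δx = -1·1 + ½·11·1² = 4.5 m; v ends 10 m/s.
1–7 s: v starts 10 m/s; Δx = 10·6 + ½·8·6² = 204 m; v ends 58 m/s.
7–13 s: v starts 58 m/s; Δx = 58·6 + ½·-6·6² = 240 m; v ends 22 m/s.
x(13) = 2 + Σ Δx = 450.5 m.

450.5 m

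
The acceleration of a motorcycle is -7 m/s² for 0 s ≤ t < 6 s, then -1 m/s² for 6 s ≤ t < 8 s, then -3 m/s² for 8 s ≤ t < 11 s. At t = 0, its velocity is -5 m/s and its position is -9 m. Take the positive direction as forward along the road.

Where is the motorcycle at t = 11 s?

On each constant-a segment, Δv = aΔt and Δx = v₀Δt + ½aΔt²; chain segment to segment.
0–6 s: v starts -5 m/s; Δx = -5·6 + ½·-7·6² = -156 m; v ends -47 m/s.
6–8 s: v starts -47 m/s; Δx = -47·2 + ½·-1·2² = -96 m; v ends -49 m/s.
8–11 s: v starts -49 m/s; Δx = -49·3 + ½·-3·3² = -160.5 m; v ends -58 m/s.
x(11) = -9 + Σ Δx = -421.5 m.

-421.5 m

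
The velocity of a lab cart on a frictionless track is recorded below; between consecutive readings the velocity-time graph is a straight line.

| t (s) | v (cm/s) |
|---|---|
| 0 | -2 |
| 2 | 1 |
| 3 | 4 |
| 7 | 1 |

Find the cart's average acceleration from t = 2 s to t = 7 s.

0 cm/s²

Average acceleration = Δv/Δt = (1 − 1)/(7 − 2) = 0 cm/s².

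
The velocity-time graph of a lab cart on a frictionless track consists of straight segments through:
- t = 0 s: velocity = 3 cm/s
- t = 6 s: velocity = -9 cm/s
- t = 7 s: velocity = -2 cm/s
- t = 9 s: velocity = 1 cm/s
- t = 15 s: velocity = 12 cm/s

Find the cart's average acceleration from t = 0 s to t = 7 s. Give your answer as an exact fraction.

-5/7 cm/s²

Average acceleration = Δv/Δt = (-2 − 3)/(7 − 0) = -5/7 cm/s².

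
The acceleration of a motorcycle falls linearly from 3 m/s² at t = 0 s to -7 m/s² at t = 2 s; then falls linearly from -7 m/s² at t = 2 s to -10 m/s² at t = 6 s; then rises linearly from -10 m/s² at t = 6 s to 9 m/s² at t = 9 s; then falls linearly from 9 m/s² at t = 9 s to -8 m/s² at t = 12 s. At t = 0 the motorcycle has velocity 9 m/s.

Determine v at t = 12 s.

-29 m/s

Δv equals the area under the a-t graph; then v = v₀ + Δv.
0–2 s: ½(3 + -7)(2) = -4 m/s
2–6 s: ½(-7 + -10)(4) = -34 m/s
6–9 s: ½(-10 + 9)(3) = -1.5 m/s
9–12 s: ½(9 + -8)(3) = 1.5 m/s
Δv = -38 m/s, so v(12) = 9 + (-38) = -29 m/s.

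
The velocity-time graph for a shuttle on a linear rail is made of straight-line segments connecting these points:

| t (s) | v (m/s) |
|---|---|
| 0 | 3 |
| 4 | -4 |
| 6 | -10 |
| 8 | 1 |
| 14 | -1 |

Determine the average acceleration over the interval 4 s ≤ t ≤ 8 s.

1.25 m/s²

Average acceleration = Δv/Δt = (1 − -4)/(8 − 4) = 1.25 m/s².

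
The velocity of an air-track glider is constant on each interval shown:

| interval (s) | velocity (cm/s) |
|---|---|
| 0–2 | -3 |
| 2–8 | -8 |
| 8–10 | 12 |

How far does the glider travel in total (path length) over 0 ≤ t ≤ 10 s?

78 cm

Total distance travelled is ∫|v| dt — sum the magnitudes of each area piece.
0–2 s: |-3| × 2 = 6 cm
2–8 s: |-8| × 6 = 48 cm
8–10 s: |12| × 2 = 24 cm
Total distance = 78 cm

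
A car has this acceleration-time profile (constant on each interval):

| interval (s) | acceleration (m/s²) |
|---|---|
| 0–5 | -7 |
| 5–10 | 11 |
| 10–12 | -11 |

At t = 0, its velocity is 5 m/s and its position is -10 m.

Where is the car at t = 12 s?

On each constant-a segment, Δv = aΔt and Δx = v₀Δt + ½aΔt²; chain segment to segment.
0–5 s: v starts 5 m/s; Δx = 5·5 + ½·-7·5² = -62.5 m; v ends -30 m/s.
5–10 s: v starts -30 m/s; Δx = -30·5 + ½·11·5² = -12.5 m; v ends 25 m/s.
10–12 s: v starts 25 m/s; Δx = 25·2 + ½·-11·2² = 28 m; v ends 3 m/s.
x(12) = -10 + Σ Δx = -57 m.

-57 m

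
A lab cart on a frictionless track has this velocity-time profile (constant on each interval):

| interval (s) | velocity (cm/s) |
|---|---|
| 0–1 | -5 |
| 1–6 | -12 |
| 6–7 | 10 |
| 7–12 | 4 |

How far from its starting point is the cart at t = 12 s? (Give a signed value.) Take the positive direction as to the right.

-35 cm

Displacement is the signed area under the v-t curve.
0–1 s: -5 × 1 = -5 cm
1–6 s: -12 × 5 = -60 cm
6–7 s: 10 × 1 = 10 cm
7–12 s: 4 × 5 = 20 cm
Net displacement = -35 cm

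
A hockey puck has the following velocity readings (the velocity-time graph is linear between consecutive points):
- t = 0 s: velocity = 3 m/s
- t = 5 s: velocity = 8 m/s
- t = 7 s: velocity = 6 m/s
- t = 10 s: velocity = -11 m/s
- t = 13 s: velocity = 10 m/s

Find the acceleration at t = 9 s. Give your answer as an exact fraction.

Acceleration is the slope of the v-t graph on 7–10 s: (-11 − 6)/(10 − 7) = -17/3 m/s².

-17/3 m/s²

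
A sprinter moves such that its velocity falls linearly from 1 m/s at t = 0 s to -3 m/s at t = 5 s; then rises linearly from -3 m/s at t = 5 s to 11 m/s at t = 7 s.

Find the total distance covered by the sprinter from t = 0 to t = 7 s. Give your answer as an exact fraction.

435/28 m

Total distance travelled is ∫|v| dt — sum the magnitudes of each area piece.
0–5 s: v = 0 at t = 1.25 s; triangle areas 0.625 + 5.625 = 6.25 m
5–7 s: v = 0 at t = 38/7 s; triangle areas 9/14 + 121/14 = 65/7 m
Total distance = 435/28 m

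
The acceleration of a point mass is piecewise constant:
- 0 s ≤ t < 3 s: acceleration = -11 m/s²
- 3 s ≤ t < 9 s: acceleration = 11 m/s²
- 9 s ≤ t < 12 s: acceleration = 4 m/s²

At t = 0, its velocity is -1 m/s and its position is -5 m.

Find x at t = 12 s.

50.5 m

On each constant-a segment, Δv = aΔt and Δx = v₀Δt + ½aΔt²; chain segment to segment.
0–3 s: v starts -1 m/s; Δx = -1·3 + ½·-11·3² = -52.5 m; v ends -34 m/s.
3–9 s: v starts -34 m/s; Δx = -34·6 + ½·11·6² = -6 m; v ends 32 m/s.
9–12 s: v starts 32 m/s; Δx = 32·3 + ½·4·3² = 114 m; v ends 44 m/s.
x(12) = -5 + Σ Δx = 50.5 m.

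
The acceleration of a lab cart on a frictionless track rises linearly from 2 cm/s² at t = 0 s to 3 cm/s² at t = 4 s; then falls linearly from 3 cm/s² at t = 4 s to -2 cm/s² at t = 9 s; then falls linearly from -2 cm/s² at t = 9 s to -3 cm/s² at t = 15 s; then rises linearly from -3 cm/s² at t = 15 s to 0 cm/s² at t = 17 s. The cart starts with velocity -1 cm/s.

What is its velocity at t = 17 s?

-6.5 cm/s

Δv equals the area under the a-t graph; then v = v₀ + Δv.
0–4 s: ½(2 + 3)(4) = 10 cm/s
4–9 s: ½(3 + -2)(5) = 2.5 cm/s
9–15 s: ½(-2 + -3)(6) = -15 cm/s
15–17 s: ½(-3 + 0)(2) = -3 cm/s
Δv = -5.5 cm/s, so v(17) = -1 + (-5.5) = -6.5 cm/s.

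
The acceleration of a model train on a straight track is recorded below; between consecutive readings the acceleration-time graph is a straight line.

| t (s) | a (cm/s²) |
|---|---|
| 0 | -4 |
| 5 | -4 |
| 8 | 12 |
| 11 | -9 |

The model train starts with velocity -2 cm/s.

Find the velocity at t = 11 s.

Δv equals the area under the a-t graph; then v = v₀ + Δv.
0–5 s: -4 × 5 = -20 cm/s
5–8 s: ½(-4 + 12)(3) = 12 cm/s
8–11 s: ½(12 + -9)(3) = 4.5 cm/s
Δv = -3.5 cm/s, so v(11) = -2 + (-3.5) = -5.5 cm/s.

-5.5 cm/s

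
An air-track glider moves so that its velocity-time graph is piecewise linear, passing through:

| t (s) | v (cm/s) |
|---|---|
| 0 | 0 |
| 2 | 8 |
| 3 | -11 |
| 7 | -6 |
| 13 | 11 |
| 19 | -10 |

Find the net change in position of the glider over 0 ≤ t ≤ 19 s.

-9.5 cm

Net displacement equals the area under the velocity-time graph (areas below the axis count negative).
0–2 s: ½(0 + 8)(2) = 8 cm
2–3 s: ½(8 + -11)(1) = -1.5 cm
3–7 s: ½(-11 + -6)(4) = -34 cm
7–13 s: ½(-6 + 11)(6) = 15 cm
13–19 s: ½(11 + -10)(6) = 3 cm
Net displacement = -9.5 cm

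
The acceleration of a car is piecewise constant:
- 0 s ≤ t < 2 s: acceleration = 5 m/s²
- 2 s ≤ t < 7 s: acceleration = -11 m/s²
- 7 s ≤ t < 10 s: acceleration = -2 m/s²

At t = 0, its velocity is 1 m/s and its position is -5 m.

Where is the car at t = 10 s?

On each constant-a segment, Δv = aΔt and Δx = v₀Δt + ½aΔt²; chain segment to segment.
0–2 s: v starts 1 m/s; Δx = 1·2 + ½·5·2² = 12 m; v ends 11 m/s.
2–7 s: v starts 11 m/s; Δx = 11·5 + ½·-11·5² = -82.5 m; v ends -44 m/s.
7–10 s: v starts -44 m/s; Δx = -44·3 + ½·-2·3² = -141 m; v ends -50 m/s.
x(10) = -5 + Σ Δx = -216.5 m.

-216.5 m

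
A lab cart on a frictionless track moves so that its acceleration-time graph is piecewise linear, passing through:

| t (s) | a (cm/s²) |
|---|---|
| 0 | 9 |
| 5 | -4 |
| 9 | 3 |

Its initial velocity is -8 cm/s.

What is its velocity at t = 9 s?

2.5 cm/s

Δv equals the area under the a-t graph; then v = v₀ + Δv.
0–5 s: ½(9 + -4)(5) = 12.5 cm/s
5–9 s: ½(-4 + 3)(4) = -2 cm/s
Δv = 10.5 cm/s, so v(9) = -8 + (10.5) = 2.5 cm/s.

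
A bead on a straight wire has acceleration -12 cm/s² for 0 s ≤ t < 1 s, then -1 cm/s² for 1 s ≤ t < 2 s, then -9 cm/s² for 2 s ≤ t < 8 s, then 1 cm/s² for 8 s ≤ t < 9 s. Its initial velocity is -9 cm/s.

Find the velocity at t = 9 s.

Δv equals the area under the a-t graph; then v = v₀ + Δv.
0–1 s: -12 × 1 = -12 cm/s
1–2 s: -1 × 1 = -1 cm/s
2–8 s: -9 × 6 = -54 cm/s
8–9 s: 1 × 1 = 1 cm/s
Δv = -66 cm/s, so v(9) = -9 + (-66) = -75 cm/s.

-75 cm/s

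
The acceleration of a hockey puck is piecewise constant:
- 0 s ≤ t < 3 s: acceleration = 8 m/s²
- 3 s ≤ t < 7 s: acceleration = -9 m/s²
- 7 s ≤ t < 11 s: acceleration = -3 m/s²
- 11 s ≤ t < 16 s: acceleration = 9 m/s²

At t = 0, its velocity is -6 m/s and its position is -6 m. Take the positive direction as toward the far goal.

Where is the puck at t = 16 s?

On each constant-a segment, Δv = aΔt and Δx = v₀Δt + ½aΔt²; chain segment to segment.
0–3 s: v starts -6 m/s; Δx = -6·3 + ½·8·3² = 18 m; v ends 18 m/s.
3–7 s: v starts 18 m/s; Δx = 18·4 + ½·-9·4² = 0 m; v ends -18 m/s.
7–11 s: v starts -18 m/s; Δx = -18·4 + ½·-3·4² = -96 m; v ends -30 m/s.
11–16 s: v starts -30 m/s; Δx = -30·5 + ½·9·5² = -37.5 m; v ends 15 m/s.
x(16) = -6 + Σ Δx = -121.5 m.

-121.5 m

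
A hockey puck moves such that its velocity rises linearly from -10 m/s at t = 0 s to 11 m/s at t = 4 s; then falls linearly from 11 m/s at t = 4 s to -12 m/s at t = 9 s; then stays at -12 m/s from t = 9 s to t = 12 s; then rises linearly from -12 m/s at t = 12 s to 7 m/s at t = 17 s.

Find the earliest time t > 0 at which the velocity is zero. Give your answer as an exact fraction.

v changes sign on 0–4 s (from -10 to 11); the graph is linear there, so v = 0 at t = 0 + (10)·(4 − 0)/(11 − -10) = 40/21 s.

t = 40/21 s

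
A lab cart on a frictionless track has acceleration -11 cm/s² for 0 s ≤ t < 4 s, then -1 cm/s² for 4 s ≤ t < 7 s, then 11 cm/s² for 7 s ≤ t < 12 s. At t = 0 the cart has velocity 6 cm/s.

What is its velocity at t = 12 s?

Δv equals the area under the a-t graph; then v = v₀ + Δv.
0–4 s: -11 × 4 = -44 cm/s
4–7 s: -1 × 3 = -3 cm/s
7–12 s: 11 × 5 = 55 cm/s
Δv = 8 cm/s, so v(12) = 6 + (8) = 14 cm/s.

14 cm/s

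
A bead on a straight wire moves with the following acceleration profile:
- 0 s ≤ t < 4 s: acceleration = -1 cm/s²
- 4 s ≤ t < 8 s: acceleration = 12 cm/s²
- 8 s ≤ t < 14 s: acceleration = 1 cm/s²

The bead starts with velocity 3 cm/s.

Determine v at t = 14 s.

53 cm/s

Δv equals the area under the a-t graph; then v = v₀ + Δv.
0–4 s: -1 × 4 = -4 cm/s
4–8 s: 12 × 4 = 48 cm/s
8–14 s: 1 × 6 = 6 cm/s
Δv = 50 cm/s, so v(14) = 3 + (50) = 53 cm/s.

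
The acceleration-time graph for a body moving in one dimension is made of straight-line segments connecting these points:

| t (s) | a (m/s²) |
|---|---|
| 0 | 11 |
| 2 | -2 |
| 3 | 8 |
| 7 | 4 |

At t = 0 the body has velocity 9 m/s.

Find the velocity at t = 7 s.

45 m/s

Δv equals the area under the a-t graph; then v = v₀ + Δv.
0–2 s: ½(11 + -2)(2) = 9 m/s
2–3 s: ½(-2 + 8)(1) = 3 m/s
3–7 s: ½(8 + 4)(4) = 24 m/s
Δv = 36 m/s, so v(7) = 9 + (36) = 45 m/s.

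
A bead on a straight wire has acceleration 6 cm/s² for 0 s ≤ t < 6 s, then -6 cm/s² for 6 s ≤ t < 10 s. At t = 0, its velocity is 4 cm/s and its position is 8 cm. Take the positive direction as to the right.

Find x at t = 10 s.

On each constant-a segment, Δv = aΔt and Δx = v₀Δt + ½aΔt²; chain segment to segment.
0–6 s: v starts 4 cm/s; Δx = 4·6 + ½·6·6² = 132 cm; v ends 40 cm/s.
6–10 s: v starts 40 cm/s; Δx = 40·4 + ½·-6·4² = 112 cm; v ends 16 cm/s.
x(10) = 8 + Σ Δx = 252 cm.

252 cm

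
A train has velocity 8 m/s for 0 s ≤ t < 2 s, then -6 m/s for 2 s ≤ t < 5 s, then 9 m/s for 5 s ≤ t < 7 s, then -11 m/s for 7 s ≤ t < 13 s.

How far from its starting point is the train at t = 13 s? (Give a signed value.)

-50 m

Net displacement equals the area under the velocity-time graph (areas below the axis count negative).
0–2 s: 8 × 2 = 16 m
2–5 s: -6 × 3 = -18 m
5–7 s: 9 × 2 = 18 m
7–13 s: -11 × 6 = -66 m
Net displacement = -50 m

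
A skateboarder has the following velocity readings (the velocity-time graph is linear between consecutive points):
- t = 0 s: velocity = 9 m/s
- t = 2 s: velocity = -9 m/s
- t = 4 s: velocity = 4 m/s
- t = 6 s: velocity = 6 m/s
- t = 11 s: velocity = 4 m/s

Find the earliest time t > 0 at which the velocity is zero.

v changes sign on 0–2 s (from 9 to -9); the graph is linear there, so v = 0 at t = 0 + (-9)·(2 − 0)/(-9 − 9) = 1 s.

t = 1 s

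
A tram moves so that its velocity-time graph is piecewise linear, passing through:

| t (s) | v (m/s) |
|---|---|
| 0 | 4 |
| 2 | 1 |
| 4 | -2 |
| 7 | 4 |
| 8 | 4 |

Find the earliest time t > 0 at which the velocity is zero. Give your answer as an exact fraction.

v changes sign on 2–4 s (from 1 to -2); the graph is linear there, so v = 0 at t = 2 + (-1)·(4 − 2)/(-2 − 1) = 8/3 s.

t = 8/3 s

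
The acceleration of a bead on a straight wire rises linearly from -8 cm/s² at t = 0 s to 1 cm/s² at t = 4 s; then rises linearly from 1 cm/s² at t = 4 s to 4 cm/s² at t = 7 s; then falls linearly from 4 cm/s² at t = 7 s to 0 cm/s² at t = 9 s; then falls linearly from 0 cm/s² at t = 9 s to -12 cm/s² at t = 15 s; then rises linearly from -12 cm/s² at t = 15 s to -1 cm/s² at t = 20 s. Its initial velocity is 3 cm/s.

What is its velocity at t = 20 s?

Δv equals the area under the a-t graph; then v = v₀ + Δv.
0–4 s: ½(-8 + 1)(4) = -14 cm/s
4–7 s: ½(1 + 4)(3) = 7.5 cm/s
7–9 s: ½(4 + 0)(2) = 4 cm/s
9–15 s: ½(0 + -12)(6) = -36 cm/s
15–20 s: ½(-12 + -1)(5) = -32.5 cm/s
Δv = -71 cm/s, so v(20) = 3 + (-71) = -68 cm/s.

-68 cm/s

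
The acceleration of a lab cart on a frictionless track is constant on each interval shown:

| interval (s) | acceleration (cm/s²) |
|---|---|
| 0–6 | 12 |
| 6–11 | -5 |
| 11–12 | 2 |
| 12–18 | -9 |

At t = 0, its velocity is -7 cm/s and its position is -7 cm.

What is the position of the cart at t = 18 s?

560.5 cm

On each constant-a segment, Δv = aΔt and Δx = v₀Δt + ½aΔt²; chain segment to segment.
0–6 s: v starts -7 cm/s; Δx = -7·6 + ½·12·6² = 174 cm; v ends 65 cm/s.
6–11 s: v starts 65 cm/s; Δx = 65·5 + ½·-5·5² = 262.5 cm; v ends 40 cm/s.
11–12 s: v starts 40 cm/s; Δx = 40·1 + ½·2·1² = 41 cm; v ends 42 cm/s.
12–18 s: v starts 42 cm/s; Δx = 42·6 + ½·-9·6² = 90 cm; v ends -12 cm/s.
x(18) = -7 + Σ Δx = 560.5 cm.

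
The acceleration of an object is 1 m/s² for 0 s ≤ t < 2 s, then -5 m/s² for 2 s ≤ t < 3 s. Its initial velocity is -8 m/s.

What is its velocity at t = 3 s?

Δv equals the area under the a-t graph; then v = v₀ + Δv.
0–2 s: 1 × 2 = 2 m/s
2–3 s: -5 × 1 = -5 m/s
Δv = -3 m/s, so v(3) = -8 + (-3) = -11 m/s.

-11 m/s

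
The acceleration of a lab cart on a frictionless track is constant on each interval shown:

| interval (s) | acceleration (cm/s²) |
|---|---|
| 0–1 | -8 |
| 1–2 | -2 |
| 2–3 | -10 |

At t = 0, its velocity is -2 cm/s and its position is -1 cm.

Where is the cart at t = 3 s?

On each constant-a segment, Δv = aΔt and Δx = v₀Δt + ½aΔt²; chain segment to segment.
0–1 s: v starts -2 cm/s; Δx = -2·1 + ½·-8·1² = -6 cm; v ends -10 cm/s.
1–2 s: v starts -10 cm/s; Δx = -10·1 + ½·-2·1² = -11 cm; v ends -12 cm/s.
2–3 s: v starts -12 cm/s; Δx = -12·1 + ½·-10·1² = -17 cm; v ends -22 cm/s.
x(3) = -1 + Σ Δx = -35 cm.

-35 cm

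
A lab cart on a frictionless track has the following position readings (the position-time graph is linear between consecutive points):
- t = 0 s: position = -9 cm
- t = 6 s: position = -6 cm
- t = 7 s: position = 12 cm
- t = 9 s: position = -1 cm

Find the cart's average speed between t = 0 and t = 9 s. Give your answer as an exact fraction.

Average speed = (total path length)/(elapsed time); on a piecewise-linear x-t graph the path length is Σ|Δx|.
0–6 s: |Δx| = |-6 − -9| = 3 cm
6–7 s: |Δx| = |12 − -6| = 18 cm
7–9 s: |Δx| = |-1 − 12| = 13 cm
Total path = 34 cm; average speed = 34/9 = 34/9 cm/s.

34/9 cm/s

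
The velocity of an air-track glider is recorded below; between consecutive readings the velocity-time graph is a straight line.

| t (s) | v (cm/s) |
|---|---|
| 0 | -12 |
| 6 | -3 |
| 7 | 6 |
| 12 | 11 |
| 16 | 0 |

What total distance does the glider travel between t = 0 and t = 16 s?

Distance (not displacement) is the total path length: add the absolute areas under v-t.
0–6 s: |½(-12 + -3)(6)| = 45 cm
6–7 s: v = 0 at t = 19/3 s; triangle areas 0.5 + 2 = 2.5 cm
7–12 s: |½(6 + 11)(5)| = 42.5 cm
12–16 s: |½(11 + 0)(4)| = 22 cm
Total distance = 112 cm

112 cm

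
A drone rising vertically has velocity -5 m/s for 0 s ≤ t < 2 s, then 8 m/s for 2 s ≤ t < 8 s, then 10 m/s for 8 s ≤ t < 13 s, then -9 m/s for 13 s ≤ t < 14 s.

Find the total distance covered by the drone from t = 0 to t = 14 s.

117 m

Distance (not displacement) is the total path length: add the absolute areas under v-t.
0–2 s: |-5| × 2 = 10 m
2–8 s: |8| × 6 = 48 m
8–13 s: |10| × 5 = 50 m
13–14 s: |-9| × 1 = 9 m
Total distance = 117 m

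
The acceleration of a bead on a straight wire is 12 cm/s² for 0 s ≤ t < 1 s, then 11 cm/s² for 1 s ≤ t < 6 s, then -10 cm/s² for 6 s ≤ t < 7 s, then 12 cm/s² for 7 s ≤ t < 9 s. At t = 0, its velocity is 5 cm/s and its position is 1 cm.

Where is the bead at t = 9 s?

449.5 cm

On each constant-a segment, Δv = aΔt and Δx = v₀Δt + ½aΔt²; chain segment to segment.
0–1 s: v starts 5 cm/s; Δx = 5·1 + ½·12·1² = 11 cm; v ends 17 cm/s.
1–6 s: v starts 17 cm/s; Δx = 17·5 + ½·11·5² = 222.5 cm; v ends 72 cm/s.
6–7 s: v starts 72 cm/s; Δx = 72·1 + ½·-10·1² = 67 cm; v ends 62 cm/s.
7–9 s: v starts 62 cm/s; Δx = 62·2 + ½·12·2² = 148 cm; v ends 86 cm/s.
x(9) = 1 + Σ Δx = 449.5 cm.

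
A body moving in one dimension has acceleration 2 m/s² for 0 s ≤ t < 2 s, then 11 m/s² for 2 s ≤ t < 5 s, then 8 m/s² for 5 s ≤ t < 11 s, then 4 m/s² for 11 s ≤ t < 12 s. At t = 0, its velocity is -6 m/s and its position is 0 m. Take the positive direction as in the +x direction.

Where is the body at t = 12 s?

446.5 m

On each constant-a segment, Δv = aΔt and Δx = v₀Δt + ½aΔt²; chain segment to segment.
0–2 s: v starts -6 m/s; Δx = -6·2 + ½·2·2² = -8 m; v ends -2 m/s.
2–5 s: v starts -2 m/s; Δx = -2·3 + ½·11·3² = 43.5 m; v ends 31 m/s.
5–11 s: v starts 31 m/s; Δx = 31·6 + ½·8·6² = 330 m; v ends 79 m/s.
11–12 s: v starts 79 m/s; Δx = 79·1 + ½·4·1² = 81 m; v ends 83 m/s.
x(12) = 0 + Σ Δx = 446.5 m.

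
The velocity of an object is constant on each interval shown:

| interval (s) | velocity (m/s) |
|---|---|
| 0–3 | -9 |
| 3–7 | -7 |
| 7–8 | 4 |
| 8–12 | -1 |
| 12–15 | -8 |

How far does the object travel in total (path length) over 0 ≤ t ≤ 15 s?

87 m

Distance (not displacement) is the total path length: add the absolute areas under v-t.
0–3 s: |-9| × 3 = 27 m
3–7 s: |-7| × 4 = 28 m
7–8 s: |4| × 1 = 4 m
8–12 s: |-1| × 4 = 4 m
12–15 s: |-8| × 3 = 24 m
Total distance = 87 m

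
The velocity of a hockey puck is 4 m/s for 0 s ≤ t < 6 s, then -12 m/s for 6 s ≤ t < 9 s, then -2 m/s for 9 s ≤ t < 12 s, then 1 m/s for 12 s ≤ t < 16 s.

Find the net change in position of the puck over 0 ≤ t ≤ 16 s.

-14 m

Displacement is the signed area under the v-t curve.
0–6 s: 4 × 6 = 24 m
6–9 s: -12 × 3 = -36 m
9–12 s: -2 × 3 = -6 m
12–16 s: 1 × 4 = 4 m
Net displacement = -14 m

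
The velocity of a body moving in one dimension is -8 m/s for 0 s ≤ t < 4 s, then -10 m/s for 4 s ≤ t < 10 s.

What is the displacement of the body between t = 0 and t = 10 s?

-92 m

Displacement is the signed area under the v-t curve.
0–4 s: -8 × 4 = -32 m
4–10 s: -10 × 6 = -60 m
Net displacement = -92 m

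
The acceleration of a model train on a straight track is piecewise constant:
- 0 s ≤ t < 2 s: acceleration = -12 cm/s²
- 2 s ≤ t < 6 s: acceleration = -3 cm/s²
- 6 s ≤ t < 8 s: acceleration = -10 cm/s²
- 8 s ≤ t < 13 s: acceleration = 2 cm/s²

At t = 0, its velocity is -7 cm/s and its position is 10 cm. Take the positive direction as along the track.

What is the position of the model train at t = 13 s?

On each constant-a segment, Δv = aΔt and Δx = v₀Δt + ½aΔt²; chain segment to segment.
0–2 s: v starts -7 cm/s; Δx = -7·2 + ½·-12·2² = -38 cm; v ends -31 cm/s.
2–6 s: v starts -31 cm/s; Δx = -31·4 + ½·-3·4² = -148 cm; v ends -43 cm/s.
6–8 s: v starts -43 cm/s; Δx = -43·2 + ½·-10·2² = -106 cm; v ends -63 cm/s.
8–13 s: v starts -63 cm/s; Δx = -63·5 + ½·2·5² = -290 cm; v ends -53 cm/s.
x(13) = 10 + Σ Δx = -572 cm.

-572 cm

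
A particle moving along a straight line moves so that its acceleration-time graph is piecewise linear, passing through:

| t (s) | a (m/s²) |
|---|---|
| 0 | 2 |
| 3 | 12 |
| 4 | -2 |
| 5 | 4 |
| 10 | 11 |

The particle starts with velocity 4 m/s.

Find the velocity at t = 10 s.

68.5 m/s

Δv equals the area under the a-t graph; then v = v₀ + Δv.
0–3 s: ½(2 + 12)(3) = 21 m/s
3–4 s: ½(12 + -2)(1) = 5 m/s
4–5 s: ½(-2 + 4)(1) = 1 m/s
5–10 s: ½(4 + 11)(5) = 37.5 m/s
Δv = 64.5 m/s, so v(10) = 4 + (64.5) = 68.5 m/s.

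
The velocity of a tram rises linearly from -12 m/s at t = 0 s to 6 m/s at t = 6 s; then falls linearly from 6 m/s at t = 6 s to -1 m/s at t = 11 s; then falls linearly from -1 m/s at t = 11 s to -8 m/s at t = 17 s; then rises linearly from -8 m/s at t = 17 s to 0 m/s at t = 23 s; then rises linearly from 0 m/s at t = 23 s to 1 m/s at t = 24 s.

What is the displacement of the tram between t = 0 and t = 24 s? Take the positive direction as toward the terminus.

-56 m

Net displacement equals the area under the velocity-time graph (areas below the axis count negative).
0–6 s: ½(-12 + 6)(6) = -18 m
6–11 s: ½(6 + -1)(5) = 12.5 m
11–17 s: ½(-1 + -8)(6) = -27 m
17–23 s: ½(-8 + 0)(6) = -24 m
23–24 s: ½(0 + 1)(1) = 0.5 m
Net displacement = -56 m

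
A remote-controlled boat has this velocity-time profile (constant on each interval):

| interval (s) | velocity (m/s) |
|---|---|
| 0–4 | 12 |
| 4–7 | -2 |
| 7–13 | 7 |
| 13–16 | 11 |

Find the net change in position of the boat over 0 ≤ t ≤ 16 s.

117 m

Net displacement equals the area under the velocity-time graph (areas below the axis count negative).
0–4 s: 12 × 4 = 48 m
4–7 s: -2 × 3 = -6 m
7–13 s: 7 × 6 = 42 m
13–16 s: 11 × 3 = 33 m
Net displacement = 117 m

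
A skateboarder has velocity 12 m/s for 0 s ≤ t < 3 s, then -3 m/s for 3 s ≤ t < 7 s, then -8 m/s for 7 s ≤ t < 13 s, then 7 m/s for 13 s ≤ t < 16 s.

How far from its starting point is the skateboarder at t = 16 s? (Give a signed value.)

Net displacement equals the area under the velocity-time graph (areas below the axis count negative).
0–3 s: 12 × 3 = 36 m
3–7 s: -3 × 4 = -12 m
7–13 s: -8 × 6 = -48 m
13–16 s: 7 × 3 = 21 m
Net displacement = -3 m

-3 m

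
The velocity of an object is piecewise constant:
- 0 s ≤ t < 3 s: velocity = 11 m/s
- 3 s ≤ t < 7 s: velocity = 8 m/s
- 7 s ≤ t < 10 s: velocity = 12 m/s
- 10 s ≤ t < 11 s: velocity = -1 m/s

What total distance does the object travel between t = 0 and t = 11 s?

Distance (not displacement) is the total path length: add the absolute areas under v-t.
0–3 s: |11| × 3 = 33 m
3–7 s: |8| × 4 = 32 m
7–10 s: |12| × 3 = 36 m
10–11 s: |-1| × 1 = 1 m
Total distance = 102 m

102 m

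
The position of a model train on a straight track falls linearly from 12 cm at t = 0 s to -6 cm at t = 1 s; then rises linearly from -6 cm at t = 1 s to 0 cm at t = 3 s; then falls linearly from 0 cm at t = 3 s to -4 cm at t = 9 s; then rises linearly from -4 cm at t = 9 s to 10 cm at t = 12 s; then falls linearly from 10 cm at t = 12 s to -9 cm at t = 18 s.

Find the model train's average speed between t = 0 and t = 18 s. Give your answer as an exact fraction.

Average speed = (total path length)/(elapsed time); on a piecewise-linear x-t graph the path length is Σ|Δx|.
0–1 s: |Δx| = |-6 − 12| = 18 cm
1–3 s: |Δx| = |0 − -6| = 6 cm
3–9 s: |Δx| = |-4 − 0| = 4 cm
9–12 s: |Δx| = |10 − -4| = 14 cm
12–18 s: |Δx| = |-9 − 10| = 19 cm
Total path = 61 cm; average speed = 61/18 = 61/18 cm/s.

61/18 cm/s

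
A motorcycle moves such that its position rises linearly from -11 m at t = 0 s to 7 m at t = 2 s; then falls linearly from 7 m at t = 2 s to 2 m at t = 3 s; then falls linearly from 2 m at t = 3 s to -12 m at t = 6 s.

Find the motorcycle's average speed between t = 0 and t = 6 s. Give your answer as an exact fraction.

37/6 m/s

Average speed = (total path length)/(elapsed time); on a piecewise-linear x-t graph the path length is Σ|Δx|.
0–2 s: |Δx| = |7 − -11| = 18 m
2–3 s: |Δx| = |2 − 7| = 5 m
3–6 s: |Δx| = |-12 − 2| = 14 m
Total path = 37 m; average speed = 37/6 = 37/6 m/s.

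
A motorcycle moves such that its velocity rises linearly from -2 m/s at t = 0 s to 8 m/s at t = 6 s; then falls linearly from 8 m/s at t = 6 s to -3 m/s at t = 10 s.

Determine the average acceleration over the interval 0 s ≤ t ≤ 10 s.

Average acceleration = Δv/Δt = (-3 − -2)/(10 − 0) = -0.1 m/s².

-0.1 m/s²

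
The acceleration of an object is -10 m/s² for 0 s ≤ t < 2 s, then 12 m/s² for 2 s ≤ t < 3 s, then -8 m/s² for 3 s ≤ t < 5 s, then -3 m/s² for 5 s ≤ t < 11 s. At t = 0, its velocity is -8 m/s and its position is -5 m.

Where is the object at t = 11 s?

-357 m

On each constant-a segment, Δv = aΔt and Δx = v₀Δt + ½aΔt²; chain segment to segment.
0–2 s: v starts -8 m/s; Δx = -8·2 + ½·-10·2² = -36 m; v ends -28 m/s.
2–3 s: v starts -28 m/s; Δx = -28·1 + ½·12·1² = -22 m; v ends -16 m/s.
3–5 s: v starts -16 m/s; Δx = -16·2 + ½·-8·2² = -48 m; v ends -32 m/s.
5–11 s: v starts -32 m/s; Δx = -32·6 + ½·-3·6² = -246 m; v ends -50 m/s.
x(11) = -5 + Σ Δx = -357 m.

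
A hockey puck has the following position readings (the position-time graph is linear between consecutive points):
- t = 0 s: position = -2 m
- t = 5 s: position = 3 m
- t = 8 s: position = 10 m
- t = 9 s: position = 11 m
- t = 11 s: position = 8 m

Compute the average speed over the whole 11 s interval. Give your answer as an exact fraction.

16/11 m/s

Average speed = (total path length)/(elapsed time); on a piecewise-linear x-t graph the path length is Σ|Δx|.
0–5 s: |Δx| = |3 − -2| = 5 m
5–8 s: |Δx| = |10 − 3| = 7 m
8–9 s: |Δx| = |11 − 10| = 1 m
9–11 s: |Δx| = |8 − 11| = 3 m
Total path = 16 m; average speed = 16/11 = 16/11 m/s.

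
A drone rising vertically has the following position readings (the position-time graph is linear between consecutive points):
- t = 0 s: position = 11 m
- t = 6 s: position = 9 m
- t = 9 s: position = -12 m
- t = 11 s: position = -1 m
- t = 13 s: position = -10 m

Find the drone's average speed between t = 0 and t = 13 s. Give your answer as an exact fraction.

43/13 m/s

Average speed = (total path length)/(elapsed time); on a piecewise-linear x-t graph the path length is Σ|Δx|.
0–6 s: |Δx| = |9 − 11| = 2 m
6–9 s: |Δx| = |-12 − 9| = 21 m
9–11 s: |Δx| = |-1 − -12| = 11 m
11–13 s: |Δx| = |-10 − -1| = 9 m
Total path = 43 m; average speed = 43/13 = 43/13 m/s.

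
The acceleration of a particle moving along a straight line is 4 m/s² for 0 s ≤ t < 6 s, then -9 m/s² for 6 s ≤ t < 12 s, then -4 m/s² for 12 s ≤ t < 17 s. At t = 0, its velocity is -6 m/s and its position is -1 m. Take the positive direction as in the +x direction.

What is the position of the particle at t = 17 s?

On each constant-a segment, Δv = aΔt and Δx = v₀Δt + ½aΔt²; chain segment to segment.
0–6 s: v starts -6 m/s; Δx = -6·6 + ½·4·6² = 36 m; v ends 18 m/s.
6–12 s: v starts 18 m/s; Δx = 18·6 + ½·-9·6² = -54 m; v ends -36 m/s.
12–17 s: v starts -36 m/s; Δx = -36·5 + ½·-4·5² = -230 m; v ends -56 m/s.
x(17) = -1 + Σ Δx = -249 m.

-249 m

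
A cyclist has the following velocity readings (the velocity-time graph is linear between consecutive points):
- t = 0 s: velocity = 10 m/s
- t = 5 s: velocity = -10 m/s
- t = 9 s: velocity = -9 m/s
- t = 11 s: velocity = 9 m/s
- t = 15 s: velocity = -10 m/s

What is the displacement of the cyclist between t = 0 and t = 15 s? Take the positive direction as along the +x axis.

Net displacement equals the area under the velocity-time graph (areas below the axis count negative).
0–5 s: ½(10 + -10)(5) = 0 m
5–9 s: ½(-10 + -9)(4) = -38 m
9–11 s: ½(-9 + 9)(2) = 0 m
11–15 s: ½(9 + -10)(4) = -2 m
Net displacement = -40 m

-40 m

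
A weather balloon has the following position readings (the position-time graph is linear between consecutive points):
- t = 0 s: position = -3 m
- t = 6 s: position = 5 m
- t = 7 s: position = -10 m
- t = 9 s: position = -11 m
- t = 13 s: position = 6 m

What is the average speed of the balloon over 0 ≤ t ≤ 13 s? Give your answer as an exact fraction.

Average speed = (total path length)/(elapsed time); on a piecewise-linear x-t graph the path length is Σ|Δx|.
0–6 s: |Δx| = |5 − -3| = 8 m
6–7 s: |Δx| = |-10 − 5| = 15 m
7–9 s: |Δx| = |-11 − -10| = 1 m
9–13 s: |Δx| = |6 − -11| = 17 m
Total path = 41 m; average speed = 41/13 = 41/13 m/s.

41/13 m/s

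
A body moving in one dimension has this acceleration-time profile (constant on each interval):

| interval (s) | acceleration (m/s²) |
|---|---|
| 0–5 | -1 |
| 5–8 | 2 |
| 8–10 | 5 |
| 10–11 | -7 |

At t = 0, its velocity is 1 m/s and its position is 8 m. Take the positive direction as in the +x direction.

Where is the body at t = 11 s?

20 m

On each constant-a segment, Δv = aΔt and Δx = v₀Δt + ½aΔt²; chain segment to segment.
0–5 s: v starts 1 m/s; Δx = 1·5 + ½·-1·5² = -7.5 m; v ends -4 m/s.
5–8 s: v starts -4 m/s; Δx = -4·3 + ½·2·3² = -3 m; v ends 2 m/s.
8–10 s: v starts 2 m/s; Δx = 2·2 + ½·5·2² = 14 m; v ends 12 m/s.
10–11 s: v starts 12 m/s; Δx = 12·1 + ½·-7·1² = 8.5 m; v ends 5 m/s.
x(11) = 8 + Σ Δx = 20 m.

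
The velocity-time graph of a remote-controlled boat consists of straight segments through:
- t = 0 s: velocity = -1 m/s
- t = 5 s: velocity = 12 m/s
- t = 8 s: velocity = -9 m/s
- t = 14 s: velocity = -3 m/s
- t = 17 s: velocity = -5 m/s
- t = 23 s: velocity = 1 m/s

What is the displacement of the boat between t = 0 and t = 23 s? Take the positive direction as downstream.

Net displacement equals the area under the velocity-time graph (areas below the axis count negative).
0–5 s: ½(-1 + 12)(5) = 27.5 m
5–8 s: ½(12 + -9)(3) = 4.5 m
8–14 s: ½(-9 + -3)(6) = -36 m
14–17 s: ½(-3 + -5)(3) = -12 m
17–23 s: ½(-5 + 1)(6) = -12 m
Net displacement = -28 m

-28 m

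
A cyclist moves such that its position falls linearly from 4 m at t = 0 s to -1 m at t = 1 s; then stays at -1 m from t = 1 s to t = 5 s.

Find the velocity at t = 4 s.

0 m/s

Velocity is the slope of the x-t graph on 1–5 s: (-1 − -1)/(5 − 1) = 0 m/s.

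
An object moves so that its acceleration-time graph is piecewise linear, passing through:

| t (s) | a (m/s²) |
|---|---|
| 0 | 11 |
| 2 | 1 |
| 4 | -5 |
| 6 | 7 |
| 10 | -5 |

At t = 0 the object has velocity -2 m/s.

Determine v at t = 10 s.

Δv equals the area under the a-t graph; then v = v₀ + Δv.
0–2 s: ½(11 + 1)(2) = 12 m/s
2–4 s: ½(1 + -5)(2) = -4 m/s
4–6 s: ½(-5 + 7)(2) = 2 m/s
6–10 s: ½(7 + -5)(4) = 4 m/s
Δv = 14 m/s, so v(10) = -2 + (14) = 12 m/s.

12 m/s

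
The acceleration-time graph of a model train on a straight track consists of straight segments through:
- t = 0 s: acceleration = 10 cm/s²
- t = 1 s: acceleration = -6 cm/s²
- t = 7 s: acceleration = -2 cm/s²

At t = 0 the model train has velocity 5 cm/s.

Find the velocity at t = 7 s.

Δv equals the area under the a-t graph; then v = v₀ + Δv.
0–1 s: ½(10 + -6)(1) = 2 cm/s
1–7 s: ½(-6 + -2)(6) = -24 cm/s
Δv = -22 cm/s, so v(7) = 5 + (-22) = -17 cm/s.

-17 cm/s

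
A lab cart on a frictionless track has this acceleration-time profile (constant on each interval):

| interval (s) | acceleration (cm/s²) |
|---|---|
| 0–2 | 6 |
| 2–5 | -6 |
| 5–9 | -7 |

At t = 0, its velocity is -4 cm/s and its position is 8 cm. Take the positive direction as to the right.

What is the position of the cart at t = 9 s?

On each constant-a segment, Δv = aΔt and Δx = v₀Δt + ½aΔt²; chain segment to segment.
0–2 s: v starts -4 cm/s; Δx = -4·2 + ½·6·2² = 4 cm; v ends 8 cm/s.
2–5 s: v starts 8 cm/s; Δx = 8·3 + ½·-6·3² = -3 cm; v ends -10 cm/s.
5–9 s: v starts -10 cm/s; Δx = -10·4 + ½·-7·4² = -96 cm; v ends -38 cm/s.
x(9) = 8 + Σ Δx = -87 cm.

-87 cm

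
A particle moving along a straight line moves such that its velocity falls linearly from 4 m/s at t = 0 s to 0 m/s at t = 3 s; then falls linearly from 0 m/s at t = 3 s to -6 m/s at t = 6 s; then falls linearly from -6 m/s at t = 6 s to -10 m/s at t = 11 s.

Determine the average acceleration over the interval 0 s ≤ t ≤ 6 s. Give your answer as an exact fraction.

-5/3 m/s²

Average acceleration = Δv/Δt = (-6 − 4)/(6 − 0) = -5/3 m/s².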